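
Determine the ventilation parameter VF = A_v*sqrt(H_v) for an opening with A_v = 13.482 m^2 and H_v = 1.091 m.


sqrt(H_v) = 1.0445
VF = 13.482 * 1.0445 = 14.082 m^(5/2)

14.082 m^(5/2)


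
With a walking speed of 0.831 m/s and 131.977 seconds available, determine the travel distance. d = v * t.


d = 0.831 * 131.977 = 109.67 m

109.67 m


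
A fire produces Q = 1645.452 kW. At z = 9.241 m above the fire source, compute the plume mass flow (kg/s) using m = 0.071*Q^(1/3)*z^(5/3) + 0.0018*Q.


Q^(1/3) = 11.806
z^(5/3) = 40.694
First term = 0.071 * 11.806 * 40.694 = 34.110
Second term = 0.0018 * 1645.452 = 2.9618
m = 37.072 kg/s

37.072 kg/s


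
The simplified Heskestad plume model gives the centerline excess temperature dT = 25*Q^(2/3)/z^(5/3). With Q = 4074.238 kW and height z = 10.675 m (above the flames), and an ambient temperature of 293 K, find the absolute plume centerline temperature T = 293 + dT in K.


Q^(2/3) = 255.09
z^(5/3) = 51.754
dT = 25 * 255.09 / 51.754 = 123.22 K
T = 293 + 123.22 = 416.22 K

416.22 K


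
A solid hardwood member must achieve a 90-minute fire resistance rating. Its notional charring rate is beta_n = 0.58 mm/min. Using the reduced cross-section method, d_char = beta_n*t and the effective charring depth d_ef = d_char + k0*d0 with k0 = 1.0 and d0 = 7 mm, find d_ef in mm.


d_char = 0.58 * 90 = 52.2 mm
d_ef = 52.2 + 1.0*7 = 59.2 mm

59.2 mm


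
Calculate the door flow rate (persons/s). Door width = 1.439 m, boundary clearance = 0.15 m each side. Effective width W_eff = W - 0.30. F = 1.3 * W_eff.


W_eff = 1.439 - 0.30 = 1.139 m
F = 1.3 * 1.139 = 1.4807 persons/s

1.4807 persons/s


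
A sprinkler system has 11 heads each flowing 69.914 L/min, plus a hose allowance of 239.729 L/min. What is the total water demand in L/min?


Sprinkler demand = 11 * 69.914 = 769.054 L/min
Total = 769.054 + 239.729 = 1008.783 L/min

1008.783 L/min


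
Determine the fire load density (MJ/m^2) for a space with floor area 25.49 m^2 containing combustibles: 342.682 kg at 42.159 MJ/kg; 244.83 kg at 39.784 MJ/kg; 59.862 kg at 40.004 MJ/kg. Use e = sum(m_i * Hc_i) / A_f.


Total energy = 342.682*42.159 + 244.83*39.784 + 59.862*40.004
= 14447.13 + 9740.317 + 2394.719
= 26582.17 MJ
e = 26582.17 / 25.49 = 1042.8 MJ/m^2

1042.8 MJ/m^2


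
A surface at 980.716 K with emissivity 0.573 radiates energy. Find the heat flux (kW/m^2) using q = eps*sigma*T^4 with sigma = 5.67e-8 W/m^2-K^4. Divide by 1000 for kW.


T^4 = 9.2507e+11
q = 0.573 * 5.67e-8 * 9.2507e+11 / 1000 = 30.055 kW/m^2

30.055 kW/m^2


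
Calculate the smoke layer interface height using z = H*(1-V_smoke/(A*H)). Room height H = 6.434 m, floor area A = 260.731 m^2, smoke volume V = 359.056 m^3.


V/(A*H) = 0.21404
1 - 0.21404 = 0.78596
z = 6.434 * 0.78596 = 5.0569 m

5.0569 m


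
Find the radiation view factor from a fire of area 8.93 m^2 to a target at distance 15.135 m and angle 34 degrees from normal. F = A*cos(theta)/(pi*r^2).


cos(34 deg) = 0.82904
pi*r^2 = 719.64
F = 8.93 * 0.82904 / 719.64 = 0.010288

0.010288


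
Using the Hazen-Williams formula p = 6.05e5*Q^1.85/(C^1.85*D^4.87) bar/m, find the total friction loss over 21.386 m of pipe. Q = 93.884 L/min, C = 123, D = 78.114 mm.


Q^1.85 = 4459.6
C^1.85 = 7350.6
D^4.87 = 1.6504e+09
p/m = 0.00022240 bar/m
p_total = 0.00022240 * 21.386 = 0.0047563 bar

0.0047563 bar


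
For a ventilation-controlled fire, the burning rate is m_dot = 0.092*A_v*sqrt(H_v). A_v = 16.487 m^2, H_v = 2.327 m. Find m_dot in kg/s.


sqrt(H_v) = 1.5255
m_dot = 0.092 * 16.487 * 1.5255 = 2.3138 kg/s

2.3138 kg/s


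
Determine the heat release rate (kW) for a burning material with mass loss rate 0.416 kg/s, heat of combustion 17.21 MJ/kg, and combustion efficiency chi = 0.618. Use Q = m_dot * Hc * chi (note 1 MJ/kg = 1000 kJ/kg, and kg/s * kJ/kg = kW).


Hc = 17.21 MJ/kg = 17.21 * 1000 kJ/kg = 17210 kJ/kg
Q = 0.416 kg/s * 17210 kJ/kg * 0.618 = 4424.5 kW

4424.5 kW


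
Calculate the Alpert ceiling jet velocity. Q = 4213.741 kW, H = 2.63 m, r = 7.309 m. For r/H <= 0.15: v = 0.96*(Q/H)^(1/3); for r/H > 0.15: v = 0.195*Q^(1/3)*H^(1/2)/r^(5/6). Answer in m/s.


r/H = 7.309 / 2.63 = 2.7791
r/H > 0.15, so v = 0.195*Q^(1/3)*H^(1/2)/r^(5/6)
Q^(1/3) = 16.152
H^(1/2) = 1.6217
r^(5/6) = 5.2466
v = 0.195 * 16.152 * 1.6217 / 5.2466 = 0.97354 m/s

0.97354 m/s


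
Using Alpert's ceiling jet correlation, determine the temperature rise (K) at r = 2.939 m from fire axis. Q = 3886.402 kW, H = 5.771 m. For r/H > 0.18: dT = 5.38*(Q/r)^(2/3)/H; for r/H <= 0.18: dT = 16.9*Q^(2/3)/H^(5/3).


r/H = 2.939 / 5.771 = 0.50927
r/H > 0.18, so dT = 5.38*(Q/r)^(2/3)/H
Q/r = 1322.4
(Q/r)^(2/3) = 120.48
dT = 5.38 * 120.48 / 5.771 = 112.31 K

112.31 K


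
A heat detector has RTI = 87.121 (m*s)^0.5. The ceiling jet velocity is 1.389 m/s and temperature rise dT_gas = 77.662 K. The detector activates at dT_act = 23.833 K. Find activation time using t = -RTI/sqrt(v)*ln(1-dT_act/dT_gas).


dT_act/dT_gas = 0.30688
ln(1 - 0.30688) = -0.36655
t = -87.121 / sqrt(1.389) * -0.36655 = 27.096 s

27.096 s


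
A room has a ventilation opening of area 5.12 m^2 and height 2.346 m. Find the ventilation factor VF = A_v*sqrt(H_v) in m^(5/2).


sqrt(H_v) = 1.5317
VF = 5.12 * 1.5317 = 7.8421 m^(5/2)

7.8421 m^(5/2)


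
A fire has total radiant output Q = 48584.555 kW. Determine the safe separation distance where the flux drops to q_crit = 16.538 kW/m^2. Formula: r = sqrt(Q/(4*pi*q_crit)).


4*pi*q_crit = 207.82
Q/(4*pi*q_crit) = 233.78
r = sqrt(233.78) = 15.290 m

15.290 m


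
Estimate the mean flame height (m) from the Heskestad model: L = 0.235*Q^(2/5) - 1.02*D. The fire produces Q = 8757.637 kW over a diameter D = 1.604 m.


Q^(2/5) = 37.753
0.235 * Q^(2/5) = 8.8720
1.02 * D = 1.6361
L = 7.2359 m

7.2359 m


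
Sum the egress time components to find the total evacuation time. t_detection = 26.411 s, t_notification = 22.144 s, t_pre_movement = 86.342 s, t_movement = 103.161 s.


Total = 26.411 + 22.144 + 86.342 + 103.161 = 238.058 s

238.058 s


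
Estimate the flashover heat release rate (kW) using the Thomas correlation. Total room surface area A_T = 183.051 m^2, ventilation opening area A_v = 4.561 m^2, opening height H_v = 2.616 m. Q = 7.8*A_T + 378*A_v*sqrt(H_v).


7.8*A_T = 1427.8
sqrt(H_v) = 1.6174
378*A_v*sqrt(H_v) = 2788.5
Q = 1427.8 + 2788.5 = 4216.3 kW

4216.3 kW


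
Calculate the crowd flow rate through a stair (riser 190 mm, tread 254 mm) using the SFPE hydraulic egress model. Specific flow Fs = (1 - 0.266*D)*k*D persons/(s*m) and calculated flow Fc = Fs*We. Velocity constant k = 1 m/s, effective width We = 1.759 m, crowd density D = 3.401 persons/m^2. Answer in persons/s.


1 - 0.266*D = 1 - 0.266*3.401 = 0.095334
Fs = 0.095334 * 1 * 3.401 = 0.32423 persons/(s*m)
Fc = 0.32423 * 1.759 = 0.57032 persons/s

0.57032 persons/s


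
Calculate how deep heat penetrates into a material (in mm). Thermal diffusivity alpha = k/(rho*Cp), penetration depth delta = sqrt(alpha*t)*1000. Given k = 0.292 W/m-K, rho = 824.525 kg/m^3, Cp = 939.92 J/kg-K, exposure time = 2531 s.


alpha = 0.292 / (824.525 * 939.92) = 3.7678e-07 m^2/s
alpha * t = 0.00095363
delta = sqrt(0.00095363) * 1000 = 30.881 mm

30.881 mm


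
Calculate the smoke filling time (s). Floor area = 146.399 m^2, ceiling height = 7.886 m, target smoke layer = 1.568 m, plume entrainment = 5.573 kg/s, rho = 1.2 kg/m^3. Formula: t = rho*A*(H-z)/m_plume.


H - z = 6.318 m
t = 1.2 * 146.399 * 6.318 / 5.573 = 199.16 s

199.16 s


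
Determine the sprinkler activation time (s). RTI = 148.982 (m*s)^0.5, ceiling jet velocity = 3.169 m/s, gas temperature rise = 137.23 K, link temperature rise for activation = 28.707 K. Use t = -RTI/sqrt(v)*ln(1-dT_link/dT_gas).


dT_link/dT_gas = 0.20919
ln(1 - 0.20919) = -0.23470
t = -148.982 / sqrt(3.169) * -0.23470 = 19.642 s

19.642 s


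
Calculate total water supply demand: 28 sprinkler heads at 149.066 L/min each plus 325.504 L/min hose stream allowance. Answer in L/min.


Sprinkler demand = 28 * 149.066 = 4173.848 L/min
Total = 4173.848 + 325.504 = 4499.352 L/min

4499.352 L/min


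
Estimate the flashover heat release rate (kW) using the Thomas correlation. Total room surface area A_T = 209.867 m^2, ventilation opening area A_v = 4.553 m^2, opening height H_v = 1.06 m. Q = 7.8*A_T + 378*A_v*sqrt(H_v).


7.8*A_T = 1637.0
sqrt(H_v) = 1.0296
378*A_v*sqrt(H_v) = 1771.9
Q = 1637.0 + 1771.9 = 3408.9 kW

3408.9 kW


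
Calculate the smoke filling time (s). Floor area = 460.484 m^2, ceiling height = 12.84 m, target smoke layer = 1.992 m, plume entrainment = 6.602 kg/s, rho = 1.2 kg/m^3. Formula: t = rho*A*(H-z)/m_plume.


H - z = 10.848 m
t = 1.2 * 460.484 * 10.848 / 6.602 = 907.97 s

907.97 s


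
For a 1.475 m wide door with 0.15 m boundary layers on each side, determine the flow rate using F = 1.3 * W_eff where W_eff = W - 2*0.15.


W_eff = 1.475 - 0.30 = 1.175 m
F = 1.3 * 1.175 = 1.5275 persons/s

1.5275 persons/s


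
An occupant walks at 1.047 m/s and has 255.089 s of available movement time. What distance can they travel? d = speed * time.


d = 1.047 * 255.089 = 267.08 m

267.08 m


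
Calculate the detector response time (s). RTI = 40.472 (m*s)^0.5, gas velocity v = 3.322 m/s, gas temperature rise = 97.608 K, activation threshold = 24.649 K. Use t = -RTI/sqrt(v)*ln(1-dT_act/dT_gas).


dT_act/dT_gas = 0.25253
ln(1 - 0.25253) = -0.29106
t = -40.472 / sqrt(3.322) * -0.29106 = 6.4631 s

6.4631 s


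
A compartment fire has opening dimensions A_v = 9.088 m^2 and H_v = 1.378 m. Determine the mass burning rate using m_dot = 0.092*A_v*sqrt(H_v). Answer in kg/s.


sqrt(H_v) = 1.1739
m_dot = 0.092 * 9.088 * 1.1739 = 0.98148 kg/s

0.98148 kg/s


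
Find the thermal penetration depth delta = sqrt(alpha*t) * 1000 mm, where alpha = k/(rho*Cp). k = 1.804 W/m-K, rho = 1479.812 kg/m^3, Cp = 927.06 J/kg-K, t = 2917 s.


alpha = 1.804 / (1479.812 * 927.06) = 1.3150e-06 m^2/s
alpha * t = 0.0038358
delta = sqrt(0.0038358) * 1000 = 61.934 mm

61.934 mm


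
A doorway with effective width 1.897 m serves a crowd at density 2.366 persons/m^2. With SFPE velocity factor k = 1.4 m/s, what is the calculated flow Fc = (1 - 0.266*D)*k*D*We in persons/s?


1 - 0.266*D = 1 - 0.266*2.366 = 0.37064
Fs = 0.37064 * 1.4 * 2.366 = 1.2277 persons/(s*m)
Fc = 1.2277 * 1.897 = 2.3290 persons/s

2.3290 persons/s


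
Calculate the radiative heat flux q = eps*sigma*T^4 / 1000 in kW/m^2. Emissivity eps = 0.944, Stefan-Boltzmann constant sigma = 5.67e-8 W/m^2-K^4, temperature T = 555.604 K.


T^4 = 9.5293e+10
q = 0.944 * 5.67e-8 * 9.5293e+10 / 1000 = 5.1005 kW/m^2

5.1005 kW/m^2


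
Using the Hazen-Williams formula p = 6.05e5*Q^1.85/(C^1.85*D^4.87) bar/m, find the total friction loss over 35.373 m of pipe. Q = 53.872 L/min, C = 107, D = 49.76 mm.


Q^1.85 = 1596.0
C^1.85 = 5680.2
D^4.87 = 1.8357e+08
p/m = 0.00092600 bar/m
p_total = 0.00092600 * 35.373 = 0.032755 bar

0.032755 bar


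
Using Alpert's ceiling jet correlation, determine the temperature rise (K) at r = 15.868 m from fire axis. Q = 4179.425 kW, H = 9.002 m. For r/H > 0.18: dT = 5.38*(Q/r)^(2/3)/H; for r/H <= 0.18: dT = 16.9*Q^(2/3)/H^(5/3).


r/H = 15.868 / 9.002 = 1.7627
r/H > 0.18, so dT = 5.38*(Q/r)^(2/3)/H
Q/r = 263.39
(Q/r)^(2/3) = 41.089
dT = 5.38 * 41.089 / 9.002 = 24.557 K

24.557 K


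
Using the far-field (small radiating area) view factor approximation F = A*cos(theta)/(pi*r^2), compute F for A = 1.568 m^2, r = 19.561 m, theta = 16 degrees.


cos(16 deg) = 0.96126
pi*r^2 = 1202.1
F = 1.568 * 0.96126 / 1202.1 = 0.0012539

0.0012539


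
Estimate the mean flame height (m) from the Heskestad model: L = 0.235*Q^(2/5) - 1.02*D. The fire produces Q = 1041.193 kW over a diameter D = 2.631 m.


Q^(2/5) = 16.107
0.235 * Q^(2/5) = 3.7851
1.02 * D = 2.6836
L = 1.1015 m

1.1015 m


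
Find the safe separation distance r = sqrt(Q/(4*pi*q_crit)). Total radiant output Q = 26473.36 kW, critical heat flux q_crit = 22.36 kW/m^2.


4*pi*q_crit = 280.98
Q/(4*pi*q_crit) = 94.217
r = sqrt(94.217) = 9.7065 m

9.7065 m


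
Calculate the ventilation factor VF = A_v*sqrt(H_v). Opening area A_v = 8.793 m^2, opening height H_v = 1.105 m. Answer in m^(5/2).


sqrt(H_v) = 1.0512
VF = 8.793 * 1.0512 = 9.2431 m^(5/2)

9.2431 m^(5/2)


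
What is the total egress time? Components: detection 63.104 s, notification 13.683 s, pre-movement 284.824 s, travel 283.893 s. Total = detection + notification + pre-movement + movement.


Total = 63.104 + 13.683 + 284.824 + 283.893 = 645.504 s

645.504 s


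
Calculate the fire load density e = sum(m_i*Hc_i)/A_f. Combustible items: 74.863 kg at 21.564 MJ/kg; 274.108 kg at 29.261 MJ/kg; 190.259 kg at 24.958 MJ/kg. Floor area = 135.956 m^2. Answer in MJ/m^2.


Total energy = 74.863*21.564 + 274.108*29.261 + 190.259*24.958
= 1614.346 + 8020.674 + 4748.484
= 14383.50 MJ
e = 14383.50 / 135.956 = 105.80 MJ/m^2

105.80 MJ/m^2


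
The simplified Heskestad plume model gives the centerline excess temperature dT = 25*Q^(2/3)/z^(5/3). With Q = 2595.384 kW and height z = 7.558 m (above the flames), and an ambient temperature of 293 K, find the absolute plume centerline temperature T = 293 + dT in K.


Q^(2/3) = 188.86
z^(5/3) = 29.108
dT = 25 * 188.86 / 29.108 = 162.20 K
T = 293 + 162.20 = 455.20 K

455.20 K


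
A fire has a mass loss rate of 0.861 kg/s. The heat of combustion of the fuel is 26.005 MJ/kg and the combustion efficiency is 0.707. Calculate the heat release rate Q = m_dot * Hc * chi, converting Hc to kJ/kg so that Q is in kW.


Hc = 26.005 MJ/kg = 26.005 * 1000 kJ/kg = 26005 kJ/kg
Q = 0.861 kg/s * 26005 kJ/kg * 0.707 = 15830 kW

15830 kW


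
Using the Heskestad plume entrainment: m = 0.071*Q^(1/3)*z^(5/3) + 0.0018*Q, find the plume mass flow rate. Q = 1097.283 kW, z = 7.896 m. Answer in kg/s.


Q^(1/3) = 10.314
z^(5/3) = 31.310
First term = 0.071 * 10.314 * 31.310 = 22.929
Second term = 0.0018 * 1097.283 = 1.9751
m = 24.904 kg/s

24.904 kg/s


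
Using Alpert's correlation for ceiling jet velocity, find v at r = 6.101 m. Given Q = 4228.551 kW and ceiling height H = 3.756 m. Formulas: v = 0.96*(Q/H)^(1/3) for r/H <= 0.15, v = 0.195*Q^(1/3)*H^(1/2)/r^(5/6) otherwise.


r/H = 6.101 / 3.756 = 1.6243
r/H > 0.15, so v = 0.195*Q^(1/3)*H^(1/2)/r^(5/6)
Q^(1/3) = 16.171
H^(1/2) = 1.9380
r^(5/6) = 4.5134
v = 0.195 * 16.171 * 1.9380 / 4.5134 = 1.3540 m/s

1.3540 m/s


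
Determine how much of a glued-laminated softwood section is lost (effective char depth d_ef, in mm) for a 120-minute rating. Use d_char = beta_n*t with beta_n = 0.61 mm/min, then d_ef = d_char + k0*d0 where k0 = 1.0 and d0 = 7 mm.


d_char = 0.61 * 120 = 73.2 mm
d_ef = 73.2 + 1.0*7 = 80.2 mm

80.2 mm


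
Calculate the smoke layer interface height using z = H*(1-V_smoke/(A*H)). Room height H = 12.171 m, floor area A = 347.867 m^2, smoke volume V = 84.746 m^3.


V/(A*H) = 0.020016
1 - 0.020016 = 0.97998
z = 12.171 * 0.97998 = 11.927 m

11.927 m


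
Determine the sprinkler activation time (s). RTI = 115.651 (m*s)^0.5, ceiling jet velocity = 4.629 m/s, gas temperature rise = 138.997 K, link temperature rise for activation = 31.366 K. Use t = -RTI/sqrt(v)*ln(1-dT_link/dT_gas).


dT_link/dT_gas = 0.22566
ln(1 - 0.22566) = -0.25574
t = -115.651 / sqrt(4.629) * -0.25574 = 13.747 s

13.747 s


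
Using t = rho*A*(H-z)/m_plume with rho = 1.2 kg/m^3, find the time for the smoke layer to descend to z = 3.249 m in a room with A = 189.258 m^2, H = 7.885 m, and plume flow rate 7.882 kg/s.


H - z = 4.636 m
t = 1.2 * 189.258 * 4.636 / 7.882 = 133.58 s

133.58 s


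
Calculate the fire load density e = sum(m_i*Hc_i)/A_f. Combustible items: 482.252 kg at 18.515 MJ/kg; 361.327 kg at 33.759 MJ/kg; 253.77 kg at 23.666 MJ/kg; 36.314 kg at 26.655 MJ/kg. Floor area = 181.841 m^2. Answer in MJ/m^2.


Total energy = 482.252*18.515 + 361.327*33.759 + 253.77*23.666 + 36.314*26.655
= 8928.896 + 12198.04 + 6005.721 + 967.9497
= 28100.60 MJ
e = 28100.60 / 181.841 = 154.53 MJ/m^2

154.53 MJ/m^2


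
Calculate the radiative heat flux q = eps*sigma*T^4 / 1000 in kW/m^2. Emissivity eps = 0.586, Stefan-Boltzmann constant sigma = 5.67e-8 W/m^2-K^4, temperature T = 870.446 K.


T^4 = 5.7407e+11
q = 0.586 * 5.67e-8 * 5.7407e+11 / 1000 = 19.074 kW/m^2

19.074 kW/m^2


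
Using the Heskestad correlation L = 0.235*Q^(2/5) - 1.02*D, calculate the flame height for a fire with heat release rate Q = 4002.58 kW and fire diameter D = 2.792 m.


Q^(2/5) = 27.602
0.235 * Q^(2/5) = 6.4864
1.02 * D = 2.8478
L = 3.6386 m

3.6386 m


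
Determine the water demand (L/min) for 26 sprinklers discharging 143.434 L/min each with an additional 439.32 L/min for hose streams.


Sprinkler demand = 26 * 143.434 = 3729.284 L/min
Total = 3729.284 + 439.32 = 4168.604 L/min

4168.604 L/min


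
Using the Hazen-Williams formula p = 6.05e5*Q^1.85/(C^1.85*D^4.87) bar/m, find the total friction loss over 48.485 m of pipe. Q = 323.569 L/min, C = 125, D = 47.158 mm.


Q^1.85 = 43999
C^1.85 = 7573.3
D^4.87 = 1.4132e+08
p/m = 0.024871 bar/m
p_total = 0.024871 * 48.485 = 1.2059 bar

1.2059 bar


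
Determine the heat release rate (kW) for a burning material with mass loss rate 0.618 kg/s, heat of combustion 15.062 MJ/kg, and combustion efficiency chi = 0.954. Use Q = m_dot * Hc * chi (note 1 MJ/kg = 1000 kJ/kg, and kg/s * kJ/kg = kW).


Hc = 15.062 MJ/kg = 15.062 * 1000 kJ/kg = 15062 kJ/kg
Q = 0.618 kg/s * 15062 kJ/kg * 0.954 = 8880.1 kW

8880.1 kW


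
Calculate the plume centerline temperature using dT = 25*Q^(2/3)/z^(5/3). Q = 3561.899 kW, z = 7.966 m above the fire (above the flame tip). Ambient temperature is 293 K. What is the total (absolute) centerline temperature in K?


Q^(2/3) = 233.23
z^(5/3) = 31.774
dT = 25 * 233.23 / 31.774 = 183.51 K
T = 293 + 183.51 = 476.51 K

476.51 K


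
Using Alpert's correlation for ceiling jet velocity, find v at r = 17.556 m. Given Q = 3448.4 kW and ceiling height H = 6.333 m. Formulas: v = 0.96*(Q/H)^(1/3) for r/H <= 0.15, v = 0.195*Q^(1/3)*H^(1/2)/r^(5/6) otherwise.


r/H = 17.556 / 6.333 = 2.7721
r/H > 0.15, so v = 0.195*Q^(1/3)*H^(1/2)/r^(5/6)
Q^(1/3) = 15.108
H^(1/2) = 2.5165
r^(5/6) = 10.890
v = 0.195 * 15.108 * 2.5165 / 10.890 = 0.68081 m/s

0.68081 m/s


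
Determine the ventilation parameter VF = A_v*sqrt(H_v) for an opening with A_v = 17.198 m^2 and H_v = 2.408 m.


sqrt(H_v) = 1.5518
VF = 17.198 * 1.5518 = 26.687 m^(5/2)

26.687 m^(5/2)


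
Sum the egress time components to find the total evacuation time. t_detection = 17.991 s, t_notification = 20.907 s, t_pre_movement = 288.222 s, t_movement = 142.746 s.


Total = 17.991 + 20.907 + 288.222 + 142.746 = 469.866 s

469.866 s


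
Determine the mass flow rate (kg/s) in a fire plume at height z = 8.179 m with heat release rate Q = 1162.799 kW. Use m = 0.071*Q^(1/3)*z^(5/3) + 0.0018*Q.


Q^(1/3) = 10.516
z^(5/3) = 33.202
First term = 0.071 * 10.516 * 33.202 = 24.789
Second term = 0.0018 * 1162.799 = 2.0930
m = 26.882 kg/s

26.882 kg/s


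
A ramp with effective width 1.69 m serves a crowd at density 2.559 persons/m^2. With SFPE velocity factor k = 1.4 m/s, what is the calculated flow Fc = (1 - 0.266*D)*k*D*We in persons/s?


1 - 0.266*D = 1 - 0.266*2.559 = 0.31931
Fs = 0.31931 * 1.4 * 2.559 = 1.1439 persons/(s*m)
Fc = 1.1439 * 1.69 = 1.9333 persons/s

1.9333 persons/s


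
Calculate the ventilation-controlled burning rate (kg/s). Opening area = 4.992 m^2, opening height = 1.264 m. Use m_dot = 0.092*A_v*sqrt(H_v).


sqrt(H_v) = 1.1243
m_dot = 0.092 * 4.992 * 1.1243 = 0.51634 kg/s

0.51634 kg/s


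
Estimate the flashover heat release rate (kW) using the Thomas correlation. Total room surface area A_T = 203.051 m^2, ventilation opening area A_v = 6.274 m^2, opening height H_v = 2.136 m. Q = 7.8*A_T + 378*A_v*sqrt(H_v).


7.8*A_T = 1583.8
sqrt(H_v) = 1.4615
378*A_v*sqrt(H_v) = 3466.1
Q = 1583.8 + 3466.1 = 5049.9 kW

5049.9 kW


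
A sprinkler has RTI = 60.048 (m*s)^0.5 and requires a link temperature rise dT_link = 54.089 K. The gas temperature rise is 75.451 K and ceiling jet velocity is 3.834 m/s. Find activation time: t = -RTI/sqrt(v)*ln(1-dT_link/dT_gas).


dT_link/dT_gas = 0.71688
ln(1 - 0.71688) = -1.2619
t = -60.048 / sqrt(3.834) * -1.2619 = 38.698 s

38.698 s


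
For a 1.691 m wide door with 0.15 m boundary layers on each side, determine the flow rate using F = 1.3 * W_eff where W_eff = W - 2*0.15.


W_eff = 1.691 - 0.30 = 1.391 m
F = 1.3 * 1.391 = 1.8083 persons/s

1.8083 persons/s


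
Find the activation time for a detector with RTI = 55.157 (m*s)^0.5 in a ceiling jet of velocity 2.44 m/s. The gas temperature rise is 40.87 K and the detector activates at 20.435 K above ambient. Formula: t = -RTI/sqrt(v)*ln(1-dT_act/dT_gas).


dT_act/dT_gas = 0.5
ln(1 - 0.5) = -0.69315
t = -55.157 / sqrt(2.44) * -0.69315 = 24.475 s

24.475 s


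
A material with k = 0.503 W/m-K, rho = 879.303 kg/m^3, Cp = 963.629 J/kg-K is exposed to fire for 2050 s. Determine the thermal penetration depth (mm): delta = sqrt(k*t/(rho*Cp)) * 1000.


alpha = 0.503 / (879.303 * 963.629) = 5.9364e-07 m^2/s
alpha * t = 0.0012170
delta = sqrt(0.0012170) * 1000 = 34.885 mm

34.885 mm


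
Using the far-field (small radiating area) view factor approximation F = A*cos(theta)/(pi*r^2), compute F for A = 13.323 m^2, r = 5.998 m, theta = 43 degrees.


cos(43 deg) = 0.73135
pi*r^2 = 113.02
F = 13.323 * 0.73135 / 113.02 = 0.086212

0.086212


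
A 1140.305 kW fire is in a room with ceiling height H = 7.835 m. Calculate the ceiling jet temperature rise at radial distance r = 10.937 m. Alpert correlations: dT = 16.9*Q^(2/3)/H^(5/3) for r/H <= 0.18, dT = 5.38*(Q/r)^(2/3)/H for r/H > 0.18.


r/H = 10.937 / 7.835 = 1.3959
r/H > 0.18, so dT = 5.38*(Q/r)^(2/3)/H
Q/r = 104.26
(Q/r)^(2/3) = 22.152
dT = 5.38 * 22.152 / 7.835 = 15.211 K

15.211 K


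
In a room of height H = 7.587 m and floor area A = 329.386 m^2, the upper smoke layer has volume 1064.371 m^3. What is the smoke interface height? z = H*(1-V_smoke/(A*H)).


V/(A*H) = 0.42591
1 - 0.42591 = 0.57409
z = 7.587 * 0.57409 = 4.3556 m

4.3556 m


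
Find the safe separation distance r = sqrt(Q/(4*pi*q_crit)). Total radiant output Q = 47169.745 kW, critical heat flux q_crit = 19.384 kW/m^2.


4*pi*q_crit = 243.59
Q/(4*pi*q_crit) = 193.65
r = sqrt(193.65) = 13.916 m

13.916 m


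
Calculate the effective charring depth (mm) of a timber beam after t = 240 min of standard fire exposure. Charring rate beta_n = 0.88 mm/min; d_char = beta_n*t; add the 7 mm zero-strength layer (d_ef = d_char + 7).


d_char = 0.88 * 240 = 211.2 mm
d_ef = 211.2 + 1.0*7 = 218.2 mm

218.2 mm


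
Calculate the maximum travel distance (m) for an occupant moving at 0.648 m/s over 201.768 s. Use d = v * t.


d = 0.648 * 201.768 = 130.75 m

130.75 m


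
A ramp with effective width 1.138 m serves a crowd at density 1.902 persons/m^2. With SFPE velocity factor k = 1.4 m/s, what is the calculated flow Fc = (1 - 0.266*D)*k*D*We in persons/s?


1 - 0.266*D = 1 - 0.266*1.902 = 0.49407
Fs = 0.49407 * 1.4 * 1.902 = 1.3156 persons/(s*m)
Fc = 1.3156 * 1.138 = 1.4972 persons/s

1.4972 persons/s


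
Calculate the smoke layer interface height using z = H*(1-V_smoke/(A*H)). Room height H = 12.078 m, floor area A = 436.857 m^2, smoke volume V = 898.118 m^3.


V/(A*H) = 0.17022
1 - 0.17022 = 0.82978
z = 12.078 * 0.82978 = 10.022 m

10.022 m


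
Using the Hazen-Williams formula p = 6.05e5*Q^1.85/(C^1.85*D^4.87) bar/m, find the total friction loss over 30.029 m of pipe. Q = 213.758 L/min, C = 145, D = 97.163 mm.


Q^1.85 = 20434
C^1.85 = 9966.2
D^4.87 = 4.7767e+09
p/m = 0.00025969 bar/m
p_total = 0.00025969 * 30.029 = 0.0077982 bar

0.0077982 bar


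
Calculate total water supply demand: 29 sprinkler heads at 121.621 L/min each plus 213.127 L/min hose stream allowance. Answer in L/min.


Sprinkler demand = 29 * 121.621 = 3527.009 L/min
Total = 3527.009 + 213.127 = 3740.136 L/min

3740.136 L/min


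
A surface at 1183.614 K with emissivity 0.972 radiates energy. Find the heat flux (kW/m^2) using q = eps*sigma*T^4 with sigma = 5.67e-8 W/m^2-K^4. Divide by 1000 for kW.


T^4 = 1.9626e+12
q = 0.972 * 5.67e-8 * 1.9626e+12 / 1000 = 108.17 kW/m^2

108.17 kW/m^2


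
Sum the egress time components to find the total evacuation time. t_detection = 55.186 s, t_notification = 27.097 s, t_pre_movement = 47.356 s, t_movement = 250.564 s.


Total = 55.186 + 27.097 + 47.356 + 250.564 = 380.203 s

380.203 s


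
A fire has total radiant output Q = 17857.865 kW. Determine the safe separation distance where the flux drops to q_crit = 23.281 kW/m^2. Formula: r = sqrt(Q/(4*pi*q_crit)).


4*pi*q_crit = 292.56
Q/(4*pi*q_crit) = 61.040
r = sqrt(61.040) = 7.8128 m

7.8128 m


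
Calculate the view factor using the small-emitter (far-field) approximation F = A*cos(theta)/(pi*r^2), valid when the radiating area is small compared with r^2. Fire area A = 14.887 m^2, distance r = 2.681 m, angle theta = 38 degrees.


cos(38 deg) = 0.78801
pi*r^2 = 22.581
F = 14.887 * 0.78801 / 22.581 = 0.51951

0.51951


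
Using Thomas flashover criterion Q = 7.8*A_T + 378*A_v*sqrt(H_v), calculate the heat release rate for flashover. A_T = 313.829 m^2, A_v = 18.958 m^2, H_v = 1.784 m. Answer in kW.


7.8*A_T = 2447.9
sqrt(H_v) = 1.3357
378*A_v*sqrt(H_v) = 9571.5
Q = 2447.9 + 9571.5 = 12019 kW

12019 kW


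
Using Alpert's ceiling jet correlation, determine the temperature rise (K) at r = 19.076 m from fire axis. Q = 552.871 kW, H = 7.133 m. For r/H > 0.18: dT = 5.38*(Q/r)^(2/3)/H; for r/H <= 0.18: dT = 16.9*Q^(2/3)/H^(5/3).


r/H = 19.076 / 7.133 = 2.6743
r/H > 0.18, so dT = 5.38*(Q/r)^(2/3)/H
Q/r = 28.983
(Q/r)^(2/3) = 9.4353
dT = 5.38 * 9.4353 / 7.133 = 7.1165 K

7.1165 K


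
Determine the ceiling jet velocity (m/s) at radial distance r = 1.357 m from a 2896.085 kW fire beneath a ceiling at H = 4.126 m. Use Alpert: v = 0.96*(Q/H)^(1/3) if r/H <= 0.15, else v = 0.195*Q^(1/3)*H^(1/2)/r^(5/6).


r/H = 1.357 / 4.126 = 0.32889
r/H > 0.15, so v = 0.195*Q^(1/3)*H^(1/2)/r^(5/6)
Q^(1/3) = 14.254
H^(1/2) = 2.0313
r^(5/6) = 1.2897
v = 0.195 * 14.254 * 2.0313 / 1.2897 = 4.3778 m/s

4.3778 m/s


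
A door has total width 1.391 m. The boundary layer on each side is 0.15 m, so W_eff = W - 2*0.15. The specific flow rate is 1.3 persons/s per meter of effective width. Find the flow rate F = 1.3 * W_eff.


W_eff = 1.391 - 0.30 = 1.091 m
F = 1.3 * 1.091 = 1.4183 persons/s

1.4183 persons/s


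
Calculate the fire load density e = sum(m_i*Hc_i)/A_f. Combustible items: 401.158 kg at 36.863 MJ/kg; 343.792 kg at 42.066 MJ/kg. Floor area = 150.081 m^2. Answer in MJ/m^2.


Total energy = 401.158*36.863 + 343.792*42.066
= 14787.89 + 14461.95
= 29249.84 MJ
e = 29249.84 / 150.081 = 194.89 MJ/m^2

194.89 MJ/m^2


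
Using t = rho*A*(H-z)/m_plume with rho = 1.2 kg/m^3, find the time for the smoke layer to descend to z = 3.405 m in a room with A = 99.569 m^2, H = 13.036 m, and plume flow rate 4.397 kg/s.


H - z = 9.631 m
t = 1.2 * 99.569 * 9.631 / 4.397 = 261.71 s

261.71 s


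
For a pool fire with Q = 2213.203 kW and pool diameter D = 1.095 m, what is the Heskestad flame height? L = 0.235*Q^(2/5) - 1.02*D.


Q^(2/5) = 21.778
0.235 * Q^(2/5) = 5.1177
1.02 * D = 1.1169
L = 4.0008 m

4.0008 m


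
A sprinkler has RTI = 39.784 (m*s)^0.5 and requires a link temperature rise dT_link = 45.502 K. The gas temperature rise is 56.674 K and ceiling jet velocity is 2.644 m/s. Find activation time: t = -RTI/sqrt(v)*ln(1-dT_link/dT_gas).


dT_link/dT_gas = 0.80287
ln(1 - 0.80287) = -1.6239
t = -39.784 / sqrt(2.644) * -1.6239 = 39.732 s

39.732 s


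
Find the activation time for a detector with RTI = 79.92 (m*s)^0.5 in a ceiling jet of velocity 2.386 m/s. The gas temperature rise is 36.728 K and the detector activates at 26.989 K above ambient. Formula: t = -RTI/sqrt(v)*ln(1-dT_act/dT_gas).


dT_act/dT_gas = 0.73483
ln(1 - 0.73483) = -1.3274
t = -79.92 / sqrt(2.386) * -1.3274 = 68.679 s

68.679 s


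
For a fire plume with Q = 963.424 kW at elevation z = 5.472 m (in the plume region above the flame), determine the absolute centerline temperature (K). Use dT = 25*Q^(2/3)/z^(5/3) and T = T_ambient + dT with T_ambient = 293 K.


Q^(2/3) = 97.546
z^(5/3) = 16.992
dT = 25 * 97.546 / 16.992 = 143.52 K
T = 293 + 143.52 = 436.52 K

436.52 K


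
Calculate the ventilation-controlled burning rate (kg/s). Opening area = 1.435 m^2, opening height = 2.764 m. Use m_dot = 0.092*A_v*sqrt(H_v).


sqrt(H_v) = 1.6625
m_dot = 0.092 * 1.435 * 1.6625 = 0.21949 kg/s

0.21949 kg/s


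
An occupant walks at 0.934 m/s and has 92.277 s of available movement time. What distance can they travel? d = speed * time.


d = 0.934 * 92.277 = 86.187 m

86.187 m


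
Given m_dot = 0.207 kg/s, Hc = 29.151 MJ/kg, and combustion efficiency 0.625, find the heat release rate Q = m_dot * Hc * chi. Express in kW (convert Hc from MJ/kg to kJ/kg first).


Hc = 29.151 MJ/kg = 29.151 * 1000 kJ/kg = 29151 kJ/kg
Q = 0.207 kg/s * 29151 kJ/kg * 0.625 = 3771.4 kW

3771.4 kW


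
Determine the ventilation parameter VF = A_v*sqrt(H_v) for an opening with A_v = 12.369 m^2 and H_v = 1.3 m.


sqrt(H_v) = 1.1402
VF = 12.369 * 1.1402 = 14.103 m^(5/2)

14.103 m^(5/2)


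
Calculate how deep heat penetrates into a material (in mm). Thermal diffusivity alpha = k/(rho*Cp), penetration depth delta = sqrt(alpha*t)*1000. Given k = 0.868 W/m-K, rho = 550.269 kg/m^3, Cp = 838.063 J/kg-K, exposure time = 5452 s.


alpha = 0.868 / (550.269 * 838.063) = 1.8822e-06 m^2/s
alpha * t = 0.010262
delta = sqrt(0.010262) * 1000 = 101.30 mm

101.30 mm


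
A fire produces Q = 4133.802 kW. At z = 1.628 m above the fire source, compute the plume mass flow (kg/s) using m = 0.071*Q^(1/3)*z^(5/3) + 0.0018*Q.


Q^(1/3) = 16.049
z^(5/3) = 2.2530
First term = 0.071 * 16.049 * 2.2530 = 2.5672
Second term = 0.0018 * 4133.802 = 7.4408
m = 10.008 kg/s

10.008 kg/s


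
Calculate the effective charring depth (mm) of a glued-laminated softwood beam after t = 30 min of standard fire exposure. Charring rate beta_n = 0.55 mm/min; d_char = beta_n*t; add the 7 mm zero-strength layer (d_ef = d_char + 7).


d_char = 0.55 * 30 = 16.5 mm
d_ef = 16.5 + 1.0*7 = 23.5 mm

23.5 mm


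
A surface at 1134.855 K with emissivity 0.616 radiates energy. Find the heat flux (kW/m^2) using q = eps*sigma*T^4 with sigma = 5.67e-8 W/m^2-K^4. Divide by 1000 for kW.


T^4 = 1.6587e+12
q = 0.616 * 5.67e-8 * 1.6587e+12 / 1000 = 57.933 kW/m^2

57.933 kW/m^2


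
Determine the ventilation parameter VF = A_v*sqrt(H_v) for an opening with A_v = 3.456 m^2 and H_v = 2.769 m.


sqrt(H_v) = 1.6640
VF = 3.456 * 1.6640 = 5.7509 m^(5/2)

5.7509 m^(5/2)


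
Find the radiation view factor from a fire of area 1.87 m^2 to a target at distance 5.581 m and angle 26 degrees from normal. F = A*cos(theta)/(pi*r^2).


cos(26 deg) = 0.89879
pi*r^2 = 97.853
F = 1.87 * 0.89879 / 97.853 = 0.017176

0.017176


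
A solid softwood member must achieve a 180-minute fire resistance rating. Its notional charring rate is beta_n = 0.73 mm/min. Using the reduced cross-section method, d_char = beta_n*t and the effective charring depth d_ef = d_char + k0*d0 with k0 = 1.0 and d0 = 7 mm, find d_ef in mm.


d_char = 0.73 * 180 = 131.4 mm
d_ef = 131.4 + 1.0*7 = 138.4 mm

138.4 mm


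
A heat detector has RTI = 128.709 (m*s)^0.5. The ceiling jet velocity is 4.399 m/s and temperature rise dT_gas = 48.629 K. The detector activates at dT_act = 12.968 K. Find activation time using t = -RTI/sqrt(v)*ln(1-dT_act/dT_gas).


dT_act/dT_gas = 0.26667
ln(1 - 0.26667) = -0.31016
t = -128.709 / sqrt(4.399) * -0.31016 = 19.034 s

19.034 s


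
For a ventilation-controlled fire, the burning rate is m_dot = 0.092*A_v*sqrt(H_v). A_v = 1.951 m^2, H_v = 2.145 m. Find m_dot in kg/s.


sqrt(H_v) = 1.4646
m_dot = 0.092 * 1.951 * 1.4646 = 0.26288 kg/s

0.26288 kg/s


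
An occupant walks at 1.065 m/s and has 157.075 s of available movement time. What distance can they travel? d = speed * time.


d = 1.065 * 157.075 = 167.28 m

167.28 m


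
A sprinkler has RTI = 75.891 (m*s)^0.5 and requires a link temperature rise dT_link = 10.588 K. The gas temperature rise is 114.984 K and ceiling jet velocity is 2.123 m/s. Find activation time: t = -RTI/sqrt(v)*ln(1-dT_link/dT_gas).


dT_link/dT_gas = 0.092082
ln(1 - 0.092082) = -0.096602
t = -75.891 / sqrt(2.123) * -0.096602 = 5.0315 s

5.0315 s


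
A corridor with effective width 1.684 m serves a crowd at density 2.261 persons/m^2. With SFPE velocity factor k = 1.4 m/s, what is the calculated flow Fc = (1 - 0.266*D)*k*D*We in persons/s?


1 - 0.266*D = 1 - 0.266*2.261 = 0.39857
Fs = 0.39857 * 1.4 * 2.261 = 1.2616 persons/(s*m)
Fc = 1.2616 * 1.684 = 2.1246 persons/s

2.1246 persons/s


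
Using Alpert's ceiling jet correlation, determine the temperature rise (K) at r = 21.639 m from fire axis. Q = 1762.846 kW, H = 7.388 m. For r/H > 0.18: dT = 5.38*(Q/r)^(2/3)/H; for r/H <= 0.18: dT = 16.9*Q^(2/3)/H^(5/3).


r/H = 21.639 / 7.388 = 2.9289
r/H > 0.18, so dT = 5.38*(Q/r)^(2/3)/H
Q/r = 81.466
(Q/r)^(2/3) = 18.793
dT = 5.38 * 18.793 / 7.388 = 13.685 K

13.685 K


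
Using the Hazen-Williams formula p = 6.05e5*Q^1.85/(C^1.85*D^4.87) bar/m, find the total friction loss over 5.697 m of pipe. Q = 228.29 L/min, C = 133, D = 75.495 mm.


Q^1.85 = 23078
C^1.85 = 8494.3
D^4.87 = 1.3979e+09
p/m = 0.0011759 bar/m
p_total = 0.0011759 * 5.697 = 0.0066991 bar

0.0066991 bar


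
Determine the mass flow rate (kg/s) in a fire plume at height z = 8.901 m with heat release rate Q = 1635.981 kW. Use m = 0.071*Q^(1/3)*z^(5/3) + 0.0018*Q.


Q^(1/3) = 11.783
z^(5/3) = 38.229
First term = 0.071 * 11.783 * 38.229 = 31.983
Second term = 0.0018 * 1635.981 = 2.9448
m = 34.928 kg/s

34.928 kg/s


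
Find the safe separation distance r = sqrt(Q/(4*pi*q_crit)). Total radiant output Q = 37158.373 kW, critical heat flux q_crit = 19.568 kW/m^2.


4*pi*q_crit = 245.90
Q/(4*pi*q_crit) = 151.11
r = sqrt(151.11) = 12.293 m

12.293 m


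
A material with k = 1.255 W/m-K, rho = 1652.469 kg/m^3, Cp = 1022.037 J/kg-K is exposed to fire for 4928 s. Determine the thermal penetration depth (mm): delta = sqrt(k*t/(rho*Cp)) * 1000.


alpha = 1.255 / (1652.469 * 1022.037) = 7.4309e-07 m^2/s
alpha * t = 0.0036620
delta = sqrt(0.0036620) * 1000 = 60.514 mm

60.514 mm


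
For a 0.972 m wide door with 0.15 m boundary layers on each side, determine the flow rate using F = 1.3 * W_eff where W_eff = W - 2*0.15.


W_eff = 0.972 - 0.30 = 0.672 m
F = 1.3 * 0.672 = 0.87360 persons/s

0.87360 persons/s


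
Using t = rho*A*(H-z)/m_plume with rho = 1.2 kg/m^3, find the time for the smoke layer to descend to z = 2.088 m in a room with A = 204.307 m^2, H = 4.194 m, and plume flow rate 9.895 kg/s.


H - z = 2.106 m
t = 1.2 * 204.307 * 2.106 / 9.895 = 52.180 s

52.180 s


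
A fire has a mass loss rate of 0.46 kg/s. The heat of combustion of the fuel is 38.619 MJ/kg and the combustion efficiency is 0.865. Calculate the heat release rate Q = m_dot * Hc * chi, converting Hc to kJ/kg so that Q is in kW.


Hc = 38.619 MJ/kg = 38.619 * 1000 kJ/kg = 38619 kJ/kg
Q = 0.46 kg/s * 38619 kJ/kg * 0.865 = 15367 kW

15367 kW


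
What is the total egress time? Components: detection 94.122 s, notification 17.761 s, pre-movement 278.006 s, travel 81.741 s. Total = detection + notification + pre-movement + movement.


Total = 94.122 + 17.761 + 278.006 + 81.741 = 471.63 s

471.63 s


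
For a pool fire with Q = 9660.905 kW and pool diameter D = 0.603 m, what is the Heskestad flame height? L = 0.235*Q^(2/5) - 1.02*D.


Q^(2/5) = 39.265
0.235 * Q^(2/5) = 9.2273
1.02 * D = 0.61506
L = 8.6122 m

8.6122 m


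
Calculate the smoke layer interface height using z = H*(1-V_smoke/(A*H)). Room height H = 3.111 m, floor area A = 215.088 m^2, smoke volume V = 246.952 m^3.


V/(A*H) = 0.36906
1 - 0.36906 = 0.63094
z = 3.111 * 0.63094 = 1.9629 m

1.9629 m


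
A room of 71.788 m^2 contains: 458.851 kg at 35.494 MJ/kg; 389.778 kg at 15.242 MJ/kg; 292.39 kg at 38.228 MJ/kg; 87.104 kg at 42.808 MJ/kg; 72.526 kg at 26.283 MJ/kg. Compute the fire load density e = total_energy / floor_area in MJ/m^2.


Total energy = 458.851*35.494 + 389.778*15.242 + 292.39*38.228 + 87.104*42.808 + 72.526*26.283
= 16286.46 + 5940.996 + 11177.48 + 3728.748 + 1906.201
= 39039.89 MJ
e = 39039.89 / 71.788 = 543.82 MJ/m^2

543.82 MJ/m^2


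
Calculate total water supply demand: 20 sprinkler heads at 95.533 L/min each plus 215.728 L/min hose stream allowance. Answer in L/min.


Sprinkler demand = 20 * 95.533 = 1910.66 L/min
Total = 1910.66 + 215.728 = 2126.388 L/min

2126.388 L/min


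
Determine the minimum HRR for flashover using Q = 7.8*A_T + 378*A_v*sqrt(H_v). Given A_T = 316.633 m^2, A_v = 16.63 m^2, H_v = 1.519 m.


7.8*A_T = 2469.7
sqrt(H_v) = 1.2325
378*A_v*sqrt(H_v) = 7747.5
Q = 2469.7 + 7747.5 = 10217 kW

10217 kW


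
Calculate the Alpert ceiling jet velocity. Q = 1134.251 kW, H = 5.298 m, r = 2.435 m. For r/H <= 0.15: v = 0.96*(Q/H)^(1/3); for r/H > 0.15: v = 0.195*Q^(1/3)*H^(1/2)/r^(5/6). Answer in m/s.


r/H = 2.435 / 5.298 = 0.45961
r/H > 0.15, so v = 0.195*Q^(1/3)*H^(1/2)/r^(5/6)
Q^(1/3) = 10.429
H^(1/2) = 2.3017
r^(5/6) = 2.0993
v = 0.195 * 10.429 * 2.3017 / 2.0993 = 2.2297 m/s

2.2297 m/s


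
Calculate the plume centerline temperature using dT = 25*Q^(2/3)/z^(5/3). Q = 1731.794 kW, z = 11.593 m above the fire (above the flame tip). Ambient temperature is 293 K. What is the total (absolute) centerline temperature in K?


Q^(2/3) = 144.21
z^(5/3) = 59.383
dT = 25 * 144.21 / 59.383 = 60.712 K
T = 293 + 60.712 = 353.71 K

353.71 K


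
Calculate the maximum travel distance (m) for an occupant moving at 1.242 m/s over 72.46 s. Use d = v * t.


d = 1.242 * 72.46 = 89.995 m

89.995 m


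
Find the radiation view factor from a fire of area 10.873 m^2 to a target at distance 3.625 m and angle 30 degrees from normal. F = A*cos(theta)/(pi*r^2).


cos(30 deg) = 0.86603
pi*r^2 = 41.282
F = 10.873 * 0.86603 / 41.282 = 0.22809

0.22809


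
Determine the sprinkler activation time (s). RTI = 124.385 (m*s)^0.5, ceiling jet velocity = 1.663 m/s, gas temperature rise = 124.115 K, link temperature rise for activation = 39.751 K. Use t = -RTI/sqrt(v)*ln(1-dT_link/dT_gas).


dT_link/dT_gas = 0.32028
ln(1 - 0.32028) = -0.38607
t = -124.385 / sqrt(1.663) * -0.38607 = 37.238 s

37.238 s


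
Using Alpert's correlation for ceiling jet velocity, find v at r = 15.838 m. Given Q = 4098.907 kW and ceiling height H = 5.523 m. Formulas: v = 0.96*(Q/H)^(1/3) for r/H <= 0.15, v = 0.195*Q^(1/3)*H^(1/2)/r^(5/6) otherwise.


r/H = 15.838 / 5.523 = 2.8676
r/H > 0.15, so v = 0.195*Q^(1/3)*H^(1/2)/r^(5/6)
Q^(1/3) = 16.004
H^(1/2) = 2.3501
r^(5/6) = 9.9943
v = 0.195 * 16.004 * 2.3501 / 9.9943 = 0.73383 m/s

0.73383 m/s


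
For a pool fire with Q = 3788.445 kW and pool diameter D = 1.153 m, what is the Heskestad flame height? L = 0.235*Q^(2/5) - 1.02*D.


Q^(2/5) = 27.001
0.235 * Q^(2/5) = 6.3453
1.02 * D = 1.1761
L = 5.1692 m

5.1692 m


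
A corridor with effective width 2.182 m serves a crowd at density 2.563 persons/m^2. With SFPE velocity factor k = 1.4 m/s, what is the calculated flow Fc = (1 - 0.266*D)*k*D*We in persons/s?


1 - 0.266*D = 1 - 0.266*2.563 = 0.31824
Fs = 0.31824 * 1.4 * 2.563 = 1.1419 persons/(s*m)
Fc = 1.1419 * 2.182 = 2.4917 persons/s

2.4917 persons/s


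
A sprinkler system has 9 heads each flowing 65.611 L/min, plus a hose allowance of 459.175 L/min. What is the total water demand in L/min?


Sprinkler demand = 9 * 65.611 = 590.499 L/min
Total = 590.499 + 459.175 = 1049.674 L/min

1049.674 L/min
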